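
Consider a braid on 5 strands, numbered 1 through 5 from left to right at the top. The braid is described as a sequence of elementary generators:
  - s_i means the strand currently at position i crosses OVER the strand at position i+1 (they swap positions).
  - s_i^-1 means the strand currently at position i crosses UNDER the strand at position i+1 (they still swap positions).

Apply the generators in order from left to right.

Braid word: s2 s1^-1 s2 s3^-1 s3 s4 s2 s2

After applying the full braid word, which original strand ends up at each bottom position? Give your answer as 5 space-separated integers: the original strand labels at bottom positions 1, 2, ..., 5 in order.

Answer: 3 2 1 5 4

Derivation:
Gen 1 (s2): strand 2 crosses over strand 3. Perm now: [1 3 2 4 5]
Gen 2 (s1^-1): strand 1 crosses under strand 3. Perm now: [3 1 2 4 5]
Gen 3 (s2): strand 1 crosses over strand 2. Perm now: [3 2 1 4 5]
Gen 4 (s3^-1): strand 1 crosses under strand 4. Perm now: [3 2 4 1 5]
Gen 5 (s3): strand 4 crosses over strand 1. Perm now: [3 2 1 4 5]
Gen 6 (s4): strand 4 crosses over strand 5. Perm now: [3 2 1 5 4]
Gen 7 (s2): strand 2 crosses over strand 1. Perm now: [3 1 2 5 4]
Gen 8 (s2): strand 1 crosses over strand 2. Perm now: [3 2 1 5 4]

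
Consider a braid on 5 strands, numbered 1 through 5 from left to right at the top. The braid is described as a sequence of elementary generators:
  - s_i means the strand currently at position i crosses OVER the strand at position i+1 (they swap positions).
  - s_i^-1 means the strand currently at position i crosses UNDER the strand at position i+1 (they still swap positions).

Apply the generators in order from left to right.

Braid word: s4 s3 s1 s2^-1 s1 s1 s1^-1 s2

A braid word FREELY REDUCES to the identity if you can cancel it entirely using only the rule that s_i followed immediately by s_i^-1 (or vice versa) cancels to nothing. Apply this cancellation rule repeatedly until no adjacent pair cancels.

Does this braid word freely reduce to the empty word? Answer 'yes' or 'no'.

Gen 1 (s4): push. Stack: [s4]
Gen 2 (s3): push. Stack: [s4 s3]
Gen 3 (s1): push. Stack: [s4 s3 s1]
Gen 4 (s2^-1): push. Stack: [s4 s3 s1 s2^-1]
Gen 5 (s1): push. Stack: [s4 s3 s1 s2^-1 s1]
Gen 6 (s1): push. Stack: [s4 s3 s1 s2^-1 s1 s1]
Gen 7 (s1^-1): cancels prior s1. Stack: [s4 s3 s1 s2^-1 s1]
Gen 8 (s2): push. Stack: [s4 s3 s1 s2^-1 s1 s2]
Reduced word: s4 s3 s1 s2^-1 s1 s2

Answer: no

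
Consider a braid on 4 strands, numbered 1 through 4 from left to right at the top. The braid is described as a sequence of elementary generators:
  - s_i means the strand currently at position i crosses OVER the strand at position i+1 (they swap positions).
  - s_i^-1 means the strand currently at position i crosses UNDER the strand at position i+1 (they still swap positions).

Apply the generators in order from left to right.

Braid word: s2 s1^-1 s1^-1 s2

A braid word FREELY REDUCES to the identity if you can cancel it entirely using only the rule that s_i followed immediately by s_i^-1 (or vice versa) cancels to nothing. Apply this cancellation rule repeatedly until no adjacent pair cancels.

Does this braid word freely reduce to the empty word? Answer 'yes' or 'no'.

Gen 1 (s2): push. Stack: [s2]
Gen 2 (s1^-1): push. Stack: [s2 s1^-1]
Gen 3 (s1^-1): push. Stack: [s2 s1^-1 s1^-1]
Gen 4 (s2): push. Stack: [s2 s1^-1 s1^-1 s2]
Reduced word: s2 s1^-1 s1^-1 s2

Answer: no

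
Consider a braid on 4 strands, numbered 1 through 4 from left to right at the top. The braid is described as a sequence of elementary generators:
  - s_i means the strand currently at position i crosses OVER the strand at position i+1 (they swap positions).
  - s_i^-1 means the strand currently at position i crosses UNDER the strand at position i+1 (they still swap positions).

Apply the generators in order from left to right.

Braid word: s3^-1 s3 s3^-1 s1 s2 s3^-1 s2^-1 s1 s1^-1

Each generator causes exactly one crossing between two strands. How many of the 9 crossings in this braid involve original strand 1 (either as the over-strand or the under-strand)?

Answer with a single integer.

Answer: 3

Derivation:
Gen 1: crossing 3x4. Involves strand 1? no. Count so far: 0
Gen 2: crossing 4x3. Involves strand 1? no. Count so far: 0
Gen 3: crossing 3x4. Involves strand 1? no. Count so far: 0
Gen 4: crossing 1x2. Involves strand 1? yes. Count so far: 1
Gen 5: crossing 1x4. Involves strand 1? yes. Count so far: 2
Gen 6: crossing 1x3. Involves strand 1? yes. Count so far: 3
Gen 7: crossing 4x3. Involves strand 1? no. Count so far: 3
Gen 8: crossing 2x3. Involves strand 1? no. Count so far: 3
Gen 9: crossing 3x2. Involves strand 1? no. Count so far: 3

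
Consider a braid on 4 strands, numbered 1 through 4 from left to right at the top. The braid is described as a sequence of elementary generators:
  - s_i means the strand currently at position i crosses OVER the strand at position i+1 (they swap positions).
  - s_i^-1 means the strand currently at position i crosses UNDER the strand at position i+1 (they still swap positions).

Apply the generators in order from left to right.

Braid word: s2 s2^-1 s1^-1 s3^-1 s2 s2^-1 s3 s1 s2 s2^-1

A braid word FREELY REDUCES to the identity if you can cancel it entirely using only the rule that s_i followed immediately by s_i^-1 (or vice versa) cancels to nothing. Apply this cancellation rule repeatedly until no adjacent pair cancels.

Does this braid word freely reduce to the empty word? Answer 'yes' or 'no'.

Answer: yes

Derivation:
Gen 1 (s2): push. Stack: [s2]
Gen 2 (s2^-1): cancels prior s2. Stack: []
Gen 3 (s1^-1): push. Stack: [s1^-1]
Gen 4 (s3^-1): push. Stack: [s1^-1 s3^-1]
Gen 5 (s2): push. Stack: [s1^-1 s3^-1 s2]
Gen 6 (s2^-1): cancels prior s2. Stack: [s1^-1 s3^-1]
Gen 7 (s3): cancels prior s3^-1. Stack: [s1^-1]
Gen 8 (s1): cancels prior s1^-1. Stack: []
Gen 9 (s2): push. Stack: [s2]
Gen 10 (s2^-1): cancels prior s2. Stack: []
Reduced word: (empty)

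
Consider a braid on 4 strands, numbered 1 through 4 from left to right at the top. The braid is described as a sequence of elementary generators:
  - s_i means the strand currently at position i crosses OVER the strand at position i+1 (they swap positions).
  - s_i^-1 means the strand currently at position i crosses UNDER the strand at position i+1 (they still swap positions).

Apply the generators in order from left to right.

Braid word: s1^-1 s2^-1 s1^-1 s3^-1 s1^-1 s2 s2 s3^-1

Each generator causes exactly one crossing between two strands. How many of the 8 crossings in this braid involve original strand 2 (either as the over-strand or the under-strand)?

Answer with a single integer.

Gen 1: crossing 1x2. Involves strand 2? yes. Count so far: 1
Gen 2: crossing 1x3. Involves strand 2? no. Count so far: 1
Gen 3: crossing 2x3. Involves strand 2? yes. Count so far: 2
Gen 4: crossing 1x4. Involves strand 2? no. Count so far: 2
Gen 5: crossing 3x2. Involves strand 2? yes. Count so far: 3
Gen 6: crossing 3x4. Involves strand 2? no. Count so far: 3
Gen 7: crossing 4x3. Involves strand 2? no. Count so far: 3
Gen 8: crossing 4x1. Involves strand 2? no. Count so far: 3

Answer: 3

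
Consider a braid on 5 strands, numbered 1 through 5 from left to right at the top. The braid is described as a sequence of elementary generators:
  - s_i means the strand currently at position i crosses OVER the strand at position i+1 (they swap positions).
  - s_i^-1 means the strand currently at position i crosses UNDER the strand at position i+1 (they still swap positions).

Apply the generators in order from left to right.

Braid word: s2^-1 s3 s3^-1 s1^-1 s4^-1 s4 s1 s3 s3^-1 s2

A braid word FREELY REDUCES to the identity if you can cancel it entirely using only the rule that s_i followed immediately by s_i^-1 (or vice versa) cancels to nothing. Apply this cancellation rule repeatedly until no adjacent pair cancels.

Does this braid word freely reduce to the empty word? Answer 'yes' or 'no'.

Answer: yes

Derivation:
Gen 1 (s2^-1): push. Stack: [s2^-1]
Gen 2 (s3): push. Stack: [s2^-1 s3]
Gen 3 (s3^-1): cancels prior s3. Stack: [s2^-1]
Gen 4 (s1^-1): push. Stack: [s2^-1 s1^-1]
Gen 5 (s4^-1): push. Stack: [s2^-1 s1^-1 s4^-1]
Gen 6 (s4): cancels prior s4^-1. Stack: [s2^-1 s1^-1]
Gen 7 (s1): cancels prior s1^-1. Stack: [s2^-1]
Gen 8 (s3): push. Stack: [s2^-1 s3]
Gen 9 (s3^-1): cancels prior s3. Stack: [s2^-1]
Gen 10 (s2): cancels prior s2^-1. Stack: []
Reduced word: (empty)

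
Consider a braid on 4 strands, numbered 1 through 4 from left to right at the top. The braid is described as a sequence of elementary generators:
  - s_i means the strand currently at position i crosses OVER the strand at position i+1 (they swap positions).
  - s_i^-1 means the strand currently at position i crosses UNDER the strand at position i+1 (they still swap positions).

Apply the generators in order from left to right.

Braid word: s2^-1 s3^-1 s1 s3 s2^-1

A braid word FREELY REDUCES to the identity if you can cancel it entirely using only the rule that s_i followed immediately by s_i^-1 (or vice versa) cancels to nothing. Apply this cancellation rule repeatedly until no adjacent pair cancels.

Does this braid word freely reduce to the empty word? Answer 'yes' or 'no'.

Gen 1 (s2^-1): push. Stack: [s2^-1]
Gen 2 (s3^-1): push. Stack: [s2^-1 s3^-1]
Gen 3 (s1): push. Stack: [s2^-1 s3^-1 s1]
Gen 4 (s3): push. Stack: [s2^-1 s3^-1 s1 s3]
Gen 5 (s2^-1): push. Stack: [s2^-1 s3^-1 s1 s3 s2^-1]
Reduced word: s2^-1 s3^-1 s1 s3 s2^-1

Answer: no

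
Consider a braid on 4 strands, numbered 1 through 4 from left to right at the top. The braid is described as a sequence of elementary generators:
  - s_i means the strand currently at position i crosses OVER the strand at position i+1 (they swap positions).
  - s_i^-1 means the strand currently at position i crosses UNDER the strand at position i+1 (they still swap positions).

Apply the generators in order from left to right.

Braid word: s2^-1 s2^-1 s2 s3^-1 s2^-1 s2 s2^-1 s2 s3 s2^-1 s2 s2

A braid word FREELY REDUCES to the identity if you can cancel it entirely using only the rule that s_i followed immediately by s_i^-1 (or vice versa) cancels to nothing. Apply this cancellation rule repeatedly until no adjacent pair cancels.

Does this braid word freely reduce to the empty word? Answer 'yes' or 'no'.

Answer: yes

Derivation:
Gen 1 (s2^-1): push. Stack: [s2^-1]
Gen 2 (s2^-1): push. Stack: [s2^-1 s2^-1]
Gen 3 (s2): cancels prior s2^-1. Stack: [s2^-1]
Gen 4 (s3^-1): push. Stack: [s2^-1 s3^-1]
Gen 5 (s2^-1): push. Stack: [s2^-1 s3^-1 s2^-1]
Gen 6 (s2): cancels prior s2^-1. Stack: [s2^-1 s3^-1]
Gen 7 (s2^-1): push. Stack: [s2^-1 s3^-1 s2^-1]
Gen 8 (s2): cancels prior s2^-1. Stack: [s2^-1 s3^-1]
Gen 9 (s3): cancels prior s3^-1. Stack: [s2^-1]
Gen 10 (s2^-1): push. Stack: [s2^-1 s2^-1]
Gen 11 (s2): cancels prior s2^-1. Stack: [s2^-1]
Gen 12 (s2): cancels prior s2^-1. Stack: []
Reduced word: (empty)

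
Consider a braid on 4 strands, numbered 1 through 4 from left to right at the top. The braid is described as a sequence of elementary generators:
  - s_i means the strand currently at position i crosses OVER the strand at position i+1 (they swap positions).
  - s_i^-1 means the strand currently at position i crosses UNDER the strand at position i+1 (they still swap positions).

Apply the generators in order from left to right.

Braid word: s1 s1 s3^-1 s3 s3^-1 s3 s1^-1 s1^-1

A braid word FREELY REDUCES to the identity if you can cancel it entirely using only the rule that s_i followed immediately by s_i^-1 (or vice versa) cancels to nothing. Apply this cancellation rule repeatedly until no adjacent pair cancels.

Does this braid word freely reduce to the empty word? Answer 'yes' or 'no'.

Answer: yes

Derivation:
Gen 1 (s1): push. Stack: [s1]
Gen 2 (s1): push. Stack: [s1 s1]
Gen 3 (s3^-1): push. Stack: [s1 s1 s3^-1]
Gen 4 (s3): cancels prior s3^-1. Stack: [s1 s1]
Gen 5 (s3^-1): push. Stack: [s1 s1 s3^-1]
Gen 6 (s3): cancels prior s3^-1. Stack: [s1 s1]
Gen 7 (s1^-1): cancels prior s1. Stack: [s1]
Gen 8 (s1^-1): cancels prior s1. Stack: []
Reduced word: (empty)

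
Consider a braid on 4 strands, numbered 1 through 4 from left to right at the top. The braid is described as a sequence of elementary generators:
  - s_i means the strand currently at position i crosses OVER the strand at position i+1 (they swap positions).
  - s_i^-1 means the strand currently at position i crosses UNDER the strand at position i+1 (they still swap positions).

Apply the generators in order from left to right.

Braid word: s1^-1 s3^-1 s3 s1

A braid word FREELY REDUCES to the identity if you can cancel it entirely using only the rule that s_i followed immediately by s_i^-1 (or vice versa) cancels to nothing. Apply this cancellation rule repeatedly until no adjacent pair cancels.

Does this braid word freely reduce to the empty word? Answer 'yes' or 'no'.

Answer: yes

Derivation:
Gen 1 (s1^-1): push. Stack: [s1^-1]
Gen 2 (s3^-1): push. Stack: [s1^-1 s3^-1]
Gen 3 (s3): cancels prior s3^-1. Stack: [s1^-1]
Gen 4 (s1): cancels prior s1^-1. Stack: []
Reduced word: (empty)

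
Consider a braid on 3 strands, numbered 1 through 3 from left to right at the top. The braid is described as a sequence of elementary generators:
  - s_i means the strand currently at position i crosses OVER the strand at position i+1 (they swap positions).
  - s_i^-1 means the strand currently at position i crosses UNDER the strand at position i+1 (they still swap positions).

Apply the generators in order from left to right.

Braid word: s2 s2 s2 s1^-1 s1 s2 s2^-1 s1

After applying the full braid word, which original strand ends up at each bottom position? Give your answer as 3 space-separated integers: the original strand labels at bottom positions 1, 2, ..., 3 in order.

Answer: 3 1 2

Derivation:
Gen 1 (s2): strand 2 crosses over strand 3. Perm now: [1 3 2]
Gen 2 (s2): strand 3 crosses over strand 2. Perm now: [1 2 3]
Gen 3 (s2): strand 2 crosses over strand 3. Perm now: [1 3 2]
Gen 4 (s1^-1): strand 1 crosses under strand 3. Perm now: [3 1 2]
Gen 5 (s1): strand 3 crosses over strand 1. Perm now: [1 3 2]
Gen 6 (s2): strand 3 crosses over strand 2. Perm now: [1 2 3]
Gen 7 (s2^-1): strand 2 crosses under strand 3. Perm now: [1 3 2]
Gen 8 (s1): strand 1 crosses over strand 3. Perm now: [3 1 2]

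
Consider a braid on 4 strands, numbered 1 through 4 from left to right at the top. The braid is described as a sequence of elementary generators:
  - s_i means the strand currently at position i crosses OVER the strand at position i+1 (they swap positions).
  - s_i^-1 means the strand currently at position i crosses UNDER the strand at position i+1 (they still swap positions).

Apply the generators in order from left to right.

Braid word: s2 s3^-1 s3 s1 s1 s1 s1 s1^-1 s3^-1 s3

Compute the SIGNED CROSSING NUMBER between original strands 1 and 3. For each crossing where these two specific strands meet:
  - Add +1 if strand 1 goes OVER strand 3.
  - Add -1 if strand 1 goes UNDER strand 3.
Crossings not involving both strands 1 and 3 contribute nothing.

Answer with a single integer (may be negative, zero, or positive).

Answer: -1

Derivation:
Gen 1: crossing 2x3. Both 1&3? no. Sum: 0
Gen 2: crossing 2x4. Both 1&3? no. Sum: 0
Gen 3: crossing 4x2. Both 1&3? no. Sum: 0
Gen 4: 1 over 3. Both 1&3? yes. Contrib: +1. Sum: 1
Gen 5: 3 over 1. Both 1&3? yes. Contrib: -1. Sum: 0
Gen 6: 1 over 3. Both 1&3? yes. Contrib: +1. Sum: 1
Gen 7: 3 over 1. Both 1&3? yes. Contrib: -1. Sum: 0
Gen 8: 1 under 3. Both 1&3? yes. Contrib: -1. Sum: -1
Gen 9: crossing 2x4. Both 1&3? no. Sum: -1
Gen 10: crossing 4x2. Both 1&3? no. Sum: -1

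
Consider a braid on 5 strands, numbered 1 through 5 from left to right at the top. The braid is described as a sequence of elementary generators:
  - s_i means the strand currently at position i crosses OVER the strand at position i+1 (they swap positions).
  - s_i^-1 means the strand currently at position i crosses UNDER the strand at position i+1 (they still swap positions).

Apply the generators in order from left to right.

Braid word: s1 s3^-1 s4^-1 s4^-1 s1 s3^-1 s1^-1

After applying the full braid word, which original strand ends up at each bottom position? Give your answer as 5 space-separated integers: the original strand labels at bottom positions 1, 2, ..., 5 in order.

Answer: 2 1 3 4 5

Derivation:
Gen 1 (s1): strand 1 crosses over strand 2. Perm now: [2 1 3 4 5]
Gen 2 (s3^-1): strand 3 crosses under strand 4. Perm now: [2 1 4 3 5]
Gen 3 (s4^-1): strand 3 crosses under strand 5. Perm now: [2 1 4 5 3]
Gen 4 (s4^-1): strand 5 crosses under strand 3. Perm now: [2 1 4 3 5]
Gen 5 (s1): strand 2 crosses over strand 1. Perm now: [1 2 4 3 5]
Gen 6 (s3^-1): strand 4 crosses under strand 3. Perm now: [1 2 3 4 5]
Gen 7 (s1^-1): strand 1 crosses under strand 2. Perm now: [2 1 3 4 5]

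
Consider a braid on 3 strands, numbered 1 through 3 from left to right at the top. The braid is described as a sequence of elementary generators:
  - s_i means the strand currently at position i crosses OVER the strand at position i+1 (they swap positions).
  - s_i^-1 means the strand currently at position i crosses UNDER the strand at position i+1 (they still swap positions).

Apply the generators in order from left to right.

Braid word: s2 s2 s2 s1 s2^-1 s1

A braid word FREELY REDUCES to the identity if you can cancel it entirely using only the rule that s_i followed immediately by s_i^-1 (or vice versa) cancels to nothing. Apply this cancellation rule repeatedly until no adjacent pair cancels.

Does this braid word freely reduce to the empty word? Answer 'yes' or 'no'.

Answer: no

Derivation:
Gen 1 (s2): push. Stack: [s2]
Gen 2 (s2): push. Stack: [s2 s2]
Gen 3 (s2): push. Stack: [s2 s2 s2]
Gen 4 (s1): push. Stack: [s2 s2 s2 s1]
Gen 5 (s2^-1): push. Stack: [s2 s2 s2 s1 s2^-1]
Gen 6 (s1): push. Stack: [s2 s2 s2 s1 s2^-1 s1]
Reduced word: s2 s2 s2 s1 s2^-1 s1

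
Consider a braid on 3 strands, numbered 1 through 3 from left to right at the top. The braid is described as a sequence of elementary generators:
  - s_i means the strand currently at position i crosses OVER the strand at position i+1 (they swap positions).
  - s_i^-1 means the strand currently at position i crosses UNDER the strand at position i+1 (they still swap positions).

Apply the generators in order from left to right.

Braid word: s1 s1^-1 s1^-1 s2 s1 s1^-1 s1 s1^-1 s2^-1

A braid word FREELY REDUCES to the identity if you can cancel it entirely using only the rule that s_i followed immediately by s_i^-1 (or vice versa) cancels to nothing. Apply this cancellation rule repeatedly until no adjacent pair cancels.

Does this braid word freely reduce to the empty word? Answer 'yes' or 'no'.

Answer: no

Derivation:
Gen 1 (s1): push. Stack: [s1]
Gen 2 (s1^-1): cancels prior s1. Stack: []
Gen 3 (s1^-1): push. Stack: [s1^-1]
Gen 4 (s2): push. Stack: [s1^-1 s2]
Gen 5 (s1): push. Stack: [s1^-1 s2 s1]
Gen 6 (s1^-1): cancels prior s1. Stack: [s1^-1 s2]
Gen 7 (s1): push. Stack: [s1^-1 s2 s1]
Gen 8 (s1^-1): cancels prior s1. Stack: [s1^-1 s2]
Gen 9 (s2^-1): cancels prior s2. Stack: [s1^-1]
Reduced word: s1^-1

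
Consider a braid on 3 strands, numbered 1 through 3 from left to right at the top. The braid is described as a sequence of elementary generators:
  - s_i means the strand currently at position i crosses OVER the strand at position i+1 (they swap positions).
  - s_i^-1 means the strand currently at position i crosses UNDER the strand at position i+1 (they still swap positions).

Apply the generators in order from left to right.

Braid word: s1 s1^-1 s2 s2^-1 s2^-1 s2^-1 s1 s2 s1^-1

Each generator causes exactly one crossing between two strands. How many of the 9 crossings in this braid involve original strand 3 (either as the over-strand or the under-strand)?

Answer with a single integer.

Gen 1: crossing 1x2. Involves strand 3? no. Count so far: 0
Gen 2: crossing 2x1. Involves strand 3? no. Count so far: 0
Gen 3: crossing 2x3. Involves strand 3? yes. Count so far: 1
Gen 4: crossing 3x2. Involves strand 3? yes. Count so far: 2
Gen 5: crossing 2x3. Involves strand 3? yes. Count so far: 3
Gen 6: crossing 3x2. Involves strand 3? yes. Count so far: 4
Gen 7: crossing 1x2. Involves strand 3? no. Count so far: 4
Gen 8: crossing 1x3. Involves strand 3? yes. Count so far: 5
Gen 9: crossing 2x3. Involves strand 3? yes. Count so far: 6

Answer: 6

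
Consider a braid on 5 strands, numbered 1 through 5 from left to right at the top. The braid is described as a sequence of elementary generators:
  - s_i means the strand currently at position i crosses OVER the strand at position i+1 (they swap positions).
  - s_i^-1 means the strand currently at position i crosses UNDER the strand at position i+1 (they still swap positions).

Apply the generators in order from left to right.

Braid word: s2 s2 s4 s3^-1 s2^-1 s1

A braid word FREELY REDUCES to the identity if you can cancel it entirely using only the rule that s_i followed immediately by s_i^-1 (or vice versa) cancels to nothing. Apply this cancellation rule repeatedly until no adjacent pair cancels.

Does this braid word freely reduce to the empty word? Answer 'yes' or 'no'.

Answer: no

Derivation:
Gen 1 (s2): push. Stack: [s2]
Gen 2 (s2): push. Stack: [s2 s2]
Gen 3 (s4): push. Stack: [s2 s2 s4]
Gen 4 (s3^-1): push. Stack: [s2 s2 s4 s3^-1]
Gen 5 (s2^-1): push. Stack: [s2 s2 s4 s3^-1 s2^-1]
Gen 6 (s1): push. Stack: [s2 s2 s4 s3^-1 s2^-1 s1]
Reduced word: s2 s2 s4 s3^-1 s2^-1 s1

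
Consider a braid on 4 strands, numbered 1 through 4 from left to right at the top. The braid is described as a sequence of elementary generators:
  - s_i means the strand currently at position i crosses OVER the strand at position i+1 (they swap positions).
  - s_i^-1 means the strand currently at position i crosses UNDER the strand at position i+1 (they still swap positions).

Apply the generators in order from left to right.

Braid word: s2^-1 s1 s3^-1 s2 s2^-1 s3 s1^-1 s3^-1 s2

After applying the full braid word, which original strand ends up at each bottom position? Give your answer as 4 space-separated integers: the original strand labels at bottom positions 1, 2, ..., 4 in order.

Answer: 1 4 3 2

Derivation:
Gen 1 (s2^-1): strand 2 crosses under strand 3. Perm now: [1 3 2 4]
Gen 2 (s1): strand 1 crosses over strand 3. Perm now: [3 1 2 4]
Gen 3 (s3^-1): strand 2 crosses under strand 4. Perm now: [3 1 4 2]
Gen 4 (s2): strand 1 crosses over strand 4. Perm now: [3 4 1 2]
Gen 5 (s2^-1): strand 4 crosses under strand 1. Perm now: [3 1 4 2]
Gen 6 (s3): strand 4 crosses over strand 2. Perm now: [3 1 2 4]
Gen 7 (s1^-1): strand 3 crosses under strand 1. Perm now: [1 3 2 4]
Gen 8 (s3^-1): strand 2 crosses under strand 4. Perm now: [1 3 4 2]
Gen 9 (s2): strand 3 crosses over strand 4. Perm now: [1 4 3 2]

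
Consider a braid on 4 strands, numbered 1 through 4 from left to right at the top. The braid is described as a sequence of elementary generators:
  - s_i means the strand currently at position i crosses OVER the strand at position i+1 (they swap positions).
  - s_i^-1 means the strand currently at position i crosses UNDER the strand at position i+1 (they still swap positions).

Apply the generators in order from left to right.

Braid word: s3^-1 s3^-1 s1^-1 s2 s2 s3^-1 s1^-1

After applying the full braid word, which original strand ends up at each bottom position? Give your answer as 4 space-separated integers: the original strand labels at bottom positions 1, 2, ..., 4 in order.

Gen 1 (s3^-1): strand 3 crosses under strand 4. Perm now: [1 2 4 3]
Gen 2 (s3^-1): strand 4 crosses under strand 3. Perm now: [1 2 3 4]
Gen 3 (s1^-1): strand 1 crosses under strand 2. Perm now: [2 1 3 4]
Gen 4 (s2): strand 1 crosses over strand 3. Perm now: [2 3 1 4]
Gen 5 (s2): strand 3 crosses over strand 1. Perm now: [2 1 3 4]
Gen 6 (s3^-1): strand 3 crosses under strand 4. Perm now: [2 1 4 3]
Gen 7 (s1^-1): strand 2 crosses under strand 1. Perm now: [1 2 4 3]

Answer: 1 2 4 3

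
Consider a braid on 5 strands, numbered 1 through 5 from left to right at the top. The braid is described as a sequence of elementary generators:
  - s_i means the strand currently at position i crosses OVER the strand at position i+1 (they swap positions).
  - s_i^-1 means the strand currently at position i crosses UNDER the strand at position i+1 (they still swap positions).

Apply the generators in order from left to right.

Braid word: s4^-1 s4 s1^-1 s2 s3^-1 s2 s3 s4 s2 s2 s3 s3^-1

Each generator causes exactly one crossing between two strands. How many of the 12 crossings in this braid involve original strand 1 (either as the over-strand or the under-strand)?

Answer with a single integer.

Gen 1: crossing 4x5. Involves strand 1? no. Count so far: 0
Gen 2: crossing 5x4. Involves strand 1? no. Count so far: 0
Gen 3: crossing 1x2. Involves strand 1? yes. Count so far: 1
Gen 4: crossing 1x3. Involves strand 1? yes. Count so far: 2
Gen 5: crossing 1x4. Involves strand 1? yes. Count so far: 3
Gen 6: crossing 3x4. Involves strand 1? no. Count so far: 3
Gen 7: crossing 3x1. Involves strand 1? yes. Count so far: 4
Gen 8: crossing 3x5. Involves strand 1? no. Count so far: 4
Gen 9: crossing 4x1. Involves strand 1? yes. Count so far: 5
Gen 10: crossing 1x4. Involves strand 1? yes. Count so far: 6
Gen 11: crossing 1x5. Involves strand 1? yes. Count so far: 7
Gen 12: crossing 5x1. Involves strand 1? yes. Count so far: 8

Answer: 8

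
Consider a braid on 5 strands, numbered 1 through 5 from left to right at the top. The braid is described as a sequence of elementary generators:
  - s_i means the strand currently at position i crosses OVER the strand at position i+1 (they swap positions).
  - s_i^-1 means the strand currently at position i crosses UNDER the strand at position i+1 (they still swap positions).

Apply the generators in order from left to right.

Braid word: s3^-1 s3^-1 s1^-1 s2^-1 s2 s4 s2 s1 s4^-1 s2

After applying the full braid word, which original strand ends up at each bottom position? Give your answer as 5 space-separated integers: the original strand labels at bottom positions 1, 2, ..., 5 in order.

Answer: 3 1 2 4 5

Derivation:
Gen 1 (s3^-1): strand 3 crosses under strand 4. Perm now: [1 2 4 3 5]
Gen 2 (s3^-1): strand 4 crosses under strand 3. Perm now: [1 2 3 4 5]
Gen 3 (s1^-1): strand 1 crosses under strand 2. Perm now: [2 1 3 4 5]
Gen 4 (s2^-1): strand 1 crosses under strand 3. Perm now: [2 3 1 4 5]
Gen 5 (s2): strand 3 crosses over strand 1. Perm now: [2 1 3 4 5]
Gen 6 (s4): strand 4 crosses over strand 5. Perm now: [2 1 3 5 4]
Gen 7 (s2): strand 1 crosses over strand 3. Perm now: [2 3 1 5 4]
Gen 8 (s1): strand 2 crosses over strand 3. Perm now: [3 2 1 5 4]
Gen 9 (s4^-1): strand 5 crosses under strand 4. Perm now: [3 2 1 4 5]
Gen 10 (s2): strand 2 crosses over strand 1. Perm now: [3 1 2 4 5]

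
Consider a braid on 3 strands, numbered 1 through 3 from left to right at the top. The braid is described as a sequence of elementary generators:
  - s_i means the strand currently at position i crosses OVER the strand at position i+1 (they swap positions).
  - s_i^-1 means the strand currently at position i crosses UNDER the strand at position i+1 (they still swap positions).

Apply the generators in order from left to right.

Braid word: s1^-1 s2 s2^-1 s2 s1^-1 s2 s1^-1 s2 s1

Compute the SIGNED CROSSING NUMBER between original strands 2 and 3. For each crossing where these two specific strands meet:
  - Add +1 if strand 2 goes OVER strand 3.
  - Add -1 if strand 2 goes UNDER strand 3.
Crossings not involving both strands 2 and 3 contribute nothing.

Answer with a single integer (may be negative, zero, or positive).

Gen 1: crossing 1x2. Both 2&3? no. Sum: 0
Gen 2: crossing 1x3. Both 2&3? no. Sum: 0
Gen 3: crossing 3x1. Both 2&3? no. Sum: 0
Gen 4: crossing 1x3. Both 2&3? no. Sum: 0
Gen 5: 2 under 3. Both 2&3? yes. Contrib: -1. Sum: -1
Gen 6: crossing 2x1. Both 2&3? no. Sum: -1
Gen 7: crossing 3x1. Both 2&3? no. Sum: -1
Gen 8: 3 over 2. Both 2&3? yes. Contrib: -1. Sum: -2
Gen 9: crossing 1x2. Both 2&3? no. Sum: -2

Answer: -2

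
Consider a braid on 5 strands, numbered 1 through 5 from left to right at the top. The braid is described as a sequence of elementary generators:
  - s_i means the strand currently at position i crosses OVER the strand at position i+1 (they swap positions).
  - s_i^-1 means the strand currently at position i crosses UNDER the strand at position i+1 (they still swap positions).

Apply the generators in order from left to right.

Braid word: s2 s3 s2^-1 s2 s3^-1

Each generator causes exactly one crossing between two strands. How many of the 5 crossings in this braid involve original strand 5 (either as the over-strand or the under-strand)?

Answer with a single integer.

Gen 1: crossing 2x3. Involves strand 5? no. Count so far: 0
Gen 2: crossing 2x4. Involves strand 5? no. Count so far: 0
Gen 3: crossing 3x4. Involves strand 5? no. Count so far: 0
Gen 4: crossing 4x3. Involves strand 5? no. Count so far: 0
Gen 5: crossing 4x2. Involves strand 5? no. Count so far: 0

Answer: 0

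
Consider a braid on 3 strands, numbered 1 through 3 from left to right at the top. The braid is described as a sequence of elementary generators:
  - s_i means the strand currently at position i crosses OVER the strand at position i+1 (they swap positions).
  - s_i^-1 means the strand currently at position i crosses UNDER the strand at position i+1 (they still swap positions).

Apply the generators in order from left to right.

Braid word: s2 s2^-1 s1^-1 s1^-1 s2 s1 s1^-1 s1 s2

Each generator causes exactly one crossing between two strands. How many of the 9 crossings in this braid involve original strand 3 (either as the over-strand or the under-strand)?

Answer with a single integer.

Gen 1: crossing 2x3. Involves strand 3? yes. Count so far: 1
Gen 2: crossing 3x2. Involves strand 3? yes. Count so far: 2
Gen 3: crossing 1x2. Involves strand 3? no. Count so far: 2
Gen 4: crossing 2x1. Involves strand 3? no. Count so far: 2
Gen 5: crossing 2x3. Involves strand 3? yes. Count so far: 3
Gen 6: crossing 1x3. Involves strand 3? yes. Count so far: 4
Gen 7: crossing 3x1. Involves strand 3? yes. Count so far: 5
Gen 8: crossing 1x3. Involves strand 3? yes. Count so far: 6
Gen 9: crossing 1x2. Involves strand 3? no. Count so far: 6

Answer: 6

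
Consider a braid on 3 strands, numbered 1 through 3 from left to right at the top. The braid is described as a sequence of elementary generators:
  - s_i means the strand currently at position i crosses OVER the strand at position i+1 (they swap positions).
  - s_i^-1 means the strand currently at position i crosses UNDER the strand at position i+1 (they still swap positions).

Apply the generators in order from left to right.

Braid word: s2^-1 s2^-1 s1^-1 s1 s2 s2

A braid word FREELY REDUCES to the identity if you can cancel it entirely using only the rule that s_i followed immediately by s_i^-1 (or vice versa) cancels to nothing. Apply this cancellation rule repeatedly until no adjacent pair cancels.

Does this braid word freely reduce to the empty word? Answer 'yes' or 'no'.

Gen 1 (s2^-1): push. Stack: [s2^-1]
Gen 2 (s2^-1): push. Stack: [s2^-1 s2^-1]
Gen 3 (s1^-1): push. Stack: [s2^-1 s2^-1 s1^-1]
Gen 4 (s1): cancels prior s1^-1. Stack: [s2^-1 s2^-1]
Gen 5 (s2): cancels prior s2^-1. Stack: [s2^-1]
Gen 6 (s2): cancels prior s2^-1. Stack: []
Reduced word: (empty)

Answer: yes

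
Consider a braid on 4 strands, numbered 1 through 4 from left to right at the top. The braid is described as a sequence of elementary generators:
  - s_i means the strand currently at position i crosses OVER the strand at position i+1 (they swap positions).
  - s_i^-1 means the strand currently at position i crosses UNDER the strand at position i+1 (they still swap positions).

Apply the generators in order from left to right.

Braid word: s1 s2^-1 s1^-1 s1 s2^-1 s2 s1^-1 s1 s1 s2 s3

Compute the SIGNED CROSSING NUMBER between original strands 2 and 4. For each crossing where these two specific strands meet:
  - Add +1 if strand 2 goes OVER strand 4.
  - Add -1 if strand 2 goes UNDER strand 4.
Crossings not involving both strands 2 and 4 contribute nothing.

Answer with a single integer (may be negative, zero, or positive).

Answer: 1

Derivation:
Gen 1: crossing 1x2. Both 2&4? no. Sum: 0
Gen 2: crossing 1x3. Both 2&4? no. Sum: 0
Gen 3: crossing 2x3. Both 2&4? no. Sum: 0
Gen 4: crossing 3x2. Both 2&4? no. Sum: 0
Gen 5: crossing 3x1. Both 2&4? no. Sum: 0
Gen 6: crossing 1x3. Both 2&4? no. Sum: 0
Gen 7: crossing 2x3. Both 2&4? no. Sum: 0
Gen 8: crossing 3x2. Both 2&4? no. Sum: 0
Gen 9: crossing 2x3. Both 2&4? no. Sum: 0
Gen 10: crossing 2x1. Both 2&4? no. Sum: 0
Gen 11: 2 over 4. Both 2&4? yes. Contrib: +1. Sum: 1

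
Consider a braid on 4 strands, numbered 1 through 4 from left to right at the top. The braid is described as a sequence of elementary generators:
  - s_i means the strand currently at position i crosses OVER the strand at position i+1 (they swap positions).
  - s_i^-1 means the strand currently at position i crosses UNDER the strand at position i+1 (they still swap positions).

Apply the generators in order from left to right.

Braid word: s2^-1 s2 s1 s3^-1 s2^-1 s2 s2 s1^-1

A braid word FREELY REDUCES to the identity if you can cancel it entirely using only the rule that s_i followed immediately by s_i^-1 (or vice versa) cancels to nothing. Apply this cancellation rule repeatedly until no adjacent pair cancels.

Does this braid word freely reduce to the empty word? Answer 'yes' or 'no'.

Gen 1 (s2^-1): push. Stack: [s2^-1]
Gen 2 (s2): cancels prior s2^-1. Stack: []
Gen 3 (s1): push. Stack: [s1]
Gen 4 (s3^-1): push. Stack: [s1 s3^-1]
Gen 5 (s2^-1): push. Stack: [s1 s3^-1 s2^-1]
Gen 6 (s2): cancels prior s2^-1. Stack: [s1 s3^-1]
Gen 7 (s2): push. Stack: [s1 s3^-1 s2]
Gen 8 (s1^-1): push. Stack: [s1 s3^-1 s2 s1^-1]
Reduced word: s1 s3^-1 s2 s1^-1

Answer: no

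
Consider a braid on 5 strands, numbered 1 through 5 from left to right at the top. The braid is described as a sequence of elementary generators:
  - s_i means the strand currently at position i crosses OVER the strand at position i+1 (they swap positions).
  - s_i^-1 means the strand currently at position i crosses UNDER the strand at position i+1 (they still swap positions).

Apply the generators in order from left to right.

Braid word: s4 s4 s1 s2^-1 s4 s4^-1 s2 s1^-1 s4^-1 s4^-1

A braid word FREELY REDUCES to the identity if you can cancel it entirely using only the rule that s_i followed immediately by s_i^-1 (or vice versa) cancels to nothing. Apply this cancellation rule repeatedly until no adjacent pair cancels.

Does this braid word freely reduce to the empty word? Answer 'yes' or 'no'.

Answer: yes

Derivation:
Gen 1 (s4): push. Stack: [s4]
Gen 2 (s4): push. Stack: [s4 s4]
Gen 3 (s1): push. Stack: [s4 s4 s1]
Gen 4 (s2^-1): push. Stack: [s4 s4 s1 s2^-1]
Gen 5 (s4): push. Stack: [s4 s4 s1 s2^-1 s4]
Gen 6 (s4^-1): cancels prior s4. Stack: [s4 s4 s1 s2^-1]
Gen 7 (s2): cancels prior s2^-1. Stack: [s4 s4 s1]
Gen 8 (s1^-1): cancels prior s1. Stack: [s4 s4]
Gen 9 (s4^-1): cancels prior s4. Stack: [s4]
Gen 10 (s4^-1): cancels prior s4. Stack: []
Reduced word: (empty)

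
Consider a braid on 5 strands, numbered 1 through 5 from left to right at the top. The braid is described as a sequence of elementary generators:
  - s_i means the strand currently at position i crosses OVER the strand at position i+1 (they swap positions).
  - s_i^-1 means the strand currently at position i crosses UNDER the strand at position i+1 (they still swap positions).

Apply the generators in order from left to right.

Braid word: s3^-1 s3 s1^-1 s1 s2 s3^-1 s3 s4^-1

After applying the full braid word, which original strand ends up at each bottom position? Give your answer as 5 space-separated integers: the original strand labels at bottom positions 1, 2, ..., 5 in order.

Gen 1 (s3^-1): strand 3 crosses under strand 4. Perm now: [1 2 4 3 5]
Gen 2 (s3): strand 4 crosses over strand 3. Perm now: [1 2 3 4 5]
Gen 3 (s1^-1): strand 1 crosses under strand 2. Perm now: [2 1 3 4 5]
Gen 4 (s1): strand 2 crosses over strand 1. Perm now: [1 2 3 4 5]
Gen 5 (s2): strand 2 crosses over strand 3. Perm now: [1 3 2 4 5]
Gen 6 (s3^-1): strand 2 crosses under strand 4. Perm now: [1 3 4 2 5]
Gen 7 (s3): strand 4 crosses over strand 2. Perm now: [1 3 2 4 5]
Gen 8 (s4^-1): strand 4 crosses under strand 5. Perm now: [1 3 2 5 4]

Answer: 1 3 2 5 4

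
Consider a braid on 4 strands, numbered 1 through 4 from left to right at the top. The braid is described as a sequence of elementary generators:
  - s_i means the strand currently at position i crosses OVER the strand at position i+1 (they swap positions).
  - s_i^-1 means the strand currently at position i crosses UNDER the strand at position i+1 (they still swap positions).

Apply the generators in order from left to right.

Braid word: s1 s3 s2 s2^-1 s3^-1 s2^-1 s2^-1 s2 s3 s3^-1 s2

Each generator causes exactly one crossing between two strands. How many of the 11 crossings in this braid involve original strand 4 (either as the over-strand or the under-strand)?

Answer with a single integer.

Answer: 6

Derivation:
Gen 1: crossing 1x2. Involves strand 4? no. Count so far: 0
Gen 2: crossing 3x4. Involves strand 4? yes. Count so far: 1
Gen 3: crossing 1x4. Involves strand 4? yes. Count so far: 2
Gen 4: crossing 4x1. Involves strand 4? yes. Count so far: 3
Gen 5: crossing 4x3. Involves strand 4? yes. Count so far: 4
Gen 6: crossing 1x3. Involves strand 4? no. Count so far: 4
Gen 7: crossing 3x1. Involves strand 4? no. Count so far: 4
Gen 8: crossing 1x3. Involves strand 4? no. Count so far: 4
Gen 9: crossing 1x4. Involves strand 4? yes. Count so far: 5
Gen 10: crossing 4x1. Involves strand 4? yes. Count so far: 6
Gen 11: crossing 3x1. Involves strand 4? no. Count so far: 6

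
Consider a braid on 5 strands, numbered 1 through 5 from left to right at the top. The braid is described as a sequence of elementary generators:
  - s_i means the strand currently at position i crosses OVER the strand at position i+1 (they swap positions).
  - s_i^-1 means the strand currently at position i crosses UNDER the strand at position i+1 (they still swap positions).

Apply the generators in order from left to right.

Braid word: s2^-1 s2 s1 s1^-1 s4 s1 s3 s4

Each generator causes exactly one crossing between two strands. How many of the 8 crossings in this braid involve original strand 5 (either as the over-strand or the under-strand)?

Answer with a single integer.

Answer: 2

Derivation:
Gen 1: crossing 2x3. Involves strand 5? no. Count so far: 0
Gen 2: crossing 3x2. Involves strand 5? no. Count so far: 0
Gen 3: crossing 1x2. Involves strand 5? no. Count so far: 0
Gen 4: crossing 2x1. Involves strand 5? no. Count so far: 0
Gen 5: crossing 4x5. Involves strand 5? yes. Count so far: 1
Gen 6: crossing 1x2. Involves strand 5? no. Count so far: 1
Gen 7: crossing 3x5. Involves strand 5? yes. Count so far: 2
Gen 8: crossing 3x4. Involves strand 5? no. Count so far: 2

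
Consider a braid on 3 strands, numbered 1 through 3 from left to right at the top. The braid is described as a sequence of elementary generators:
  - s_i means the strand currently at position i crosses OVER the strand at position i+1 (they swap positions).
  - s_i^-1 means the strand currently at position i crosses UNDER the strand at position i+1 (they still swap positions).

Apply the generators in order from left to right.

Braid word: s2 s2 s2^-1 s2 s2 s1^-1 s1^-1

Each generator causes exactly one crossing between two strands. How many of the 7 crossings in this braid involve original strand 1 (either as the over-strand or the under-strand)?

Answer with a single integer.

Answer: 2

Derivation:
Gen 1: crossing 2x3. Involves strand 1? no. Count so far: 0
Gen 2: crossing 3x2. Involves strand 1? no. Count so far: 0
Gen 3: crossing 2x3. Involves strand 1? no. Count so far: 0
Gen 4: crossing 3x2. Involves strand 1? no. Count so far: 0
Gen 5: crossing 2x3. Involves strand 1? no. Count so far: 0
Gen 6: crossing 1x3. Involves strand 1? yes. Count so far: 1
Gen 7: crossing 3x1. Involves strand 1? yes. Count so far: 2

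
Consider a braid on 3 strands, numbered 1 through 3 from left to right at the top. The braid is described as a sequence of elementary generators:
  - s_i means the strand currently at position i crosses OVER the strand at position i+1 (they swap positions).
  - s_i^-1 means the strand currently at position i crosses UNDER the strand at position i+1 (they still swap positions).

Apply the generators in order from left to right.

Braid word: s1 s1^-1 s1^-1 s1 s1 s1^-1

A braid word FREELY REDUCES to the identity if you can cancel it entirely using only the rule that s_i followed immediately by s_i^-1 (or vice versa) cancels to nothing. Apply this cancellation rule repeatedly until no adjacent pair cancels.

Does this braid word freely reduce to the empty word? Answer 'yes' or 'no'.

Answer: yes

Derivation:
Gen 1 (s1): push. Stack: [s1]
Gen 2 (s1^-1): cancels prior s1. Stack: []
Gen 3 (s1^-1): push. Stack: [s1^-1]
Gen 4 (s1): cancels prior s1^-1. Stack: []
Gen 5 (s1): push. Stack: [s1]
Gen 6 (s1^-1): cancels prior s1. Stack: []
Reduced word: (empty)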